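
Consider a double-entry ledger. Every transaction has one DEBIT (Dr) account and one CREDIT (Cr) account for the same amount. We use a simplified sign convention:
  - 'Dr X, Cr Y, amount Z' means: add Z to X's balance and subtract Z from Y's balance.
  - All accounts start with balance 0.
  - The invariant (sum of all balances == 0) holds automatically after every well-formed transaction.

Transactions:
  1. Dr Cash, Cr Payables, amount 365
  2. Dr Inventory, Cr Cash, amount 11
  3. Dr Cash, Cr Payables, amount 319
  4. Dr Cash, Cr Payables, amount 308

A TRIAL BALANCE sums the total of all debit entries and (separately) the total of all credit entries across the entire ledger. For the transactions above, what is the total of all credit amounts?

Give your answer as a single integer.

Txn 1: credit+=365
Txn 2: credit+=11
Txn 3: credit+=319
Txn 4: credit+=308
Total credits = 1003

Answer: 1003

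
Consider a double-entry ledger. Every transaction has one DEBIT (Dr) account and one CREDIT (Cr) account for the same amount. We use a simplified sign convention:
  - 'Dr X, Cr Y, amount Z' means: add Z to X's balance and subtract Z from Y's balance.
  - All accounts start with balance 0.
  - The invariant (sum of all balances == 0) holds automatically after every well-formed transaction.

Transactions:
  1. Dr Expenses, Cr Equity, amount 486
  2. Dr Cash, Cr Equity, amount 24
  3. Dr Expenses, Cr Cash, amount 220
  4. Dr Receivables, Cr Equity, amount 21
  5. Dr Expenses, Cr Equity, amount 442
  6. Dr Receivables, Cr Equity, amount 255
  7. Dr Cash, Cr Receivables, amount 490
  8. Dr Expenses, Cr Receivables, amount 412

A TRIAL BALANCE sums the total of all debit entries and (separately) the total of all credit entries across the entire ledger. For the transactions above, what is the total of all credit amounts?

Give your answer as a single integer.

Answer: 2350

Derivation:
Txn 1: credit+=486
Txn 2: credit+=24
Txn 3: credit+=220
Txn 4: credit+=21
Txn 5: credit+=442
Txn 6: credit+=255
Txn 7: credit+=490
Txn 8: credit+=412
Total credits = 2350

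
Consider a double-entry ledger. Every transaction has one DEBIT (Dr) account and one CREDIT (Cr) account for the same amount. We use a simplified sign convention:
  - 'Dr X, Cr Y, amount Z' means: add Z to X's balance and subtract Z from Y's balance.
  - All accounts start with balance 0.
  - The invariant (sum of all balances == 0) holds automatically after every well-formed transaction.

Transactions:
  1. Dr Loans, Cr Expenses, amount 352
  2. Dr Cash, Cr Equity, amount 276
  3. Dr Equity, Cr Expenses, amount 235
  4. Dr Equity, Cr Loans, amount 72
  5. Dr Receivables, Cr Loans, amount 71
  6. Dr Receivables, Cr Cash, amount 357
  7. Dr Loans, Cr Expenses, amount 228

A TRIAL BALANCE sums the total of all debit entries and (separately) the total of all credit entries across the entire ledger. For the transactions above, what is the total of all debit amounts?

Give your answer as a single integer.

Answer: 1591

Derivation:
Txn 1: debit+=352
Txn 2: debit+=276
Txn 3: debit+=235
Txn 4: debit+=72
Txn 5: debit+=71
Txn 6: debit+=357
Txn 7: debit+=228
Total debits = 1591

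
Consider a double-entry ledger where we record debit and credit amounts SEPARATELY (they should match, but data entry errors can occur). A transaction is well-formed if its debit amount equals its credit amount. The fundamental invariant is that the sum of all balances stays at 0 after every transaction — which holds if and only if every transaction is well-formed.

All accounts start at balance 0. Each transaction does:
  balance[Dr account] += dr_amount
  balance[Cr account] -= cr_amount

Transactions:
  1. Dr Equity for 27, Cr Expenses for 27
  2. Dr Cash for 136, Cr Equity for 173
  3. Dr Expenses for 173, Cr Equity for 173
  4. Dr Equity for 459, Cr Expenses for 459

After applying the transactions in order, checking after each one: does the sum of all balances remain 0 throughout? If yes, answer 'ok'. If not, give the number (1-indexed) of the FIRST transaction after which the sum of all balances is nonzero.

Answer: 2

Derivation:
After txn 1: dr=27 cr=27 sum_balances=0
After txn 2: dr=136 cr=173 sum_balances=-37
After txn 3: dr=173 cr=173 sum_balances=-37
After txn 4: dr=459 cr=459 sum_balances=-37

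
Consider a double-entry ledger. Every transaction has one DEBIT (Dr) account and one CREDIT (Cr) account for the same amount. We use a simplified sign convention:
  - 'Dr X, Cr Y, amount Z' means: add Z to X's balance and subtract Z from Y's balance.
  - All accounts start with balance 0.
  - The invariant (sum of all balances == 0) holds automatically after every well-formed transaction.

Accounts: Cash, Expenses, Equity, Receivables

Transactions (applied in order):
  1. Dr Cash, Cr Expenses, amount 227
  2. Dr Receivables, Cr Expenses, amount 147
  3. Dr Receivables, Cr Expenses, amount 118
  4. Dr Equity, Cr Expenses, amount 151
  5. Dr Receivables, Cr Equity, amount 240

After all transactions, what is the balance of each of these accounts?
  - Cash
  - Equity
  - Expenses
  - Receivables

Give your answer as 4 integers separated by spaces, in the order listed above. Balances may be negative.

After txn 1 (Dr Cash, Cr Expenses, amount 227): Cash=227 Expenses=-227
After txn 2 (Dr Receivables, Cr Expenses, amount 147): Cash=227 Expenses=-374 Receivables=147
After txn 3 (Dr Receivables, Cr Expenses, amount 118): Cash=227 Expenses=-492 Receivables=265
After txn 4 (Dr Equity, Cr Expenses, amount 151): Cash=227 Equity=151 Expenses=-643 Receivables=265
After txn 5 (Dr Receivables, Cr Equity, amount 240): Cash=227 Equity=-89 Expenses=-643 Receivables=505

Answer: 227 -89 -643 505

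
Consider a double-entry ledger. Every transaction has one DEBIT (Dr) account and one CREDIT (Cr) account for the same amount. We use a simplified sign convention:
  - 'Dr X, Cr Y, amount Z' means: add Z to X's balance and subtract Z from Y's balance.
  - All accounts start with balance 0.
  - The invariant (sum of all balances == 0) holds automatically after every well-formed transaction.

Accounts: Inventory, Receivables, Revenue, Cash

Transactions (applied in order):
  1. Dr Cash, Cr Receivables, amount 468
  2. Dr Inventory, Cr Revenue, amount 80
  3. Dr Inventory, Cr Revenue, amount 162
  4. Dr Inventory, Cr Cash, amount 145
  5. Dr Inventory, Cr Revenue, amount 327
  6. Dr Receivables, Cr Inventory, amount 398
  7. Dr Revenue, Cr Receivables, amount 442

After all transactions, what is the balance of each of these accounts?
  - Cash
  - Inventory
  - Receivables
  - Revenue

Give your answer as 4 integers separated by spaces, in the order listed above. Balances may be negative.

After txn 1 (Dr Cash, Cr Receivables, amount 468): Cash=468 Receivables=-468
After txn 2 (Dr Inventory, Cr Revenue, amount 80): Cash=468 Inventory=80 Receivables=-468 Revenue=-80
After txn 3 (Dr Inventory, Cr Revenue, amount 162): Cash=468 Inventory=242 Receivables=-468 Revenue=-242
After txn 4 (Dr Inventory, Cr Cash, amount 145): Cash=323 Inventory=387 Receivables=-468 Revenue=-242
After txn 5 (Dr Inventory, Cr Revenue, amount 327): Cash=323 Inventory=714 Receivables=-468 Revenue=-569
After txn 6 (Dr Receivables, Cr Inventory, amount 398): Cash=323 Inventory=316 Receivables=-70 Revenue=-569
After txn 7 (Dr Revenue, Cr Receivables, amount 442): Cash=323 Inventory=316 Receivables=-512 Revenue=-127

Answer: 323 316 -512 -127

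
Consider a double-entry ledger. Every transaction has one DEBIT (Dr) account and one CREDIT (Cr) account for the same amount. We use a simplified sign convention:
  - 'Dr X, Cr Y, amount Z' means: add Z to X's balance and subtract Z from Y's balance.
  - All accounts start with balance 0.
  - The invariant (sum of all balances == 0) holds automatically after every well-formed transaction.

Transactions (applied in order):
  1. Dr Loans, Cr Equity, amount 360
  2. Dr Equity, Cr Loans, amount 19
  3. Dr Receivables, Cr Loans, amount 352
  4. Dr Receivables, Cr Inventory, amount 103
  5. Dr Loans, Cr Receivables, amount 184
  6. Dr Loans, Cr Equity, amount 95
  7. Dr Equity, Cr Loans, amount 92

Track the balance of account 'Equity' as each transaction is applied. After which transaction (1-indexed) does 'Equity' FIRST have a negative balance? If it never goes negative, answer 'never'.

After txn 1: Equity=-360

Answer: 1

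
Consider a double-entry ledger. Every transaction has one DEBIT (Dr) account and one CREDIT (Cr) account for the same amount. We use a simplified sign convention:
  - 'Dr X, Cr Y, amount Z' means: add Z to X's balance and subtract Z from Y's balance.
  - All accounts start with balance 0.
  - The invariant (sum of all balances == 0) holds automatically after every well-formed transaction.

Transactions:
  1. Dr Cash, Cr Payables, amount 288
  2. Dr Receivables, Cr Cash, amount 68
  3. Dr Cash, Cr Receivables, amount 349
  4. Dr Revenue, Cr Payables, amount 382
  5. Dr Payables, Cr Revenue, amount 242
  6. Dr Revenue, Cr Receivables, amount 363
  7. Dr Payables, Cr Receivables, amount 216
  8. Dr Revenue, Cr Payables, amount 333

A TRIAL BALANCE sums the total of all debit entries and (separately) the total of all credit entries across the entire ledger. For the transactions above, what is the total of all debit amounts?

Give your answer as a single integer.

Answer: 2241

Derivation:
Txn 1: debit+=288
Txn 2: debit+=68
Txn 3: debit+=349
Txn 4: debit+=382
Txn 5: debit+=242
Txn 6: debit+=363
Txn 7: debit+=216
Txn 8: debit+=333
Total debits = 2241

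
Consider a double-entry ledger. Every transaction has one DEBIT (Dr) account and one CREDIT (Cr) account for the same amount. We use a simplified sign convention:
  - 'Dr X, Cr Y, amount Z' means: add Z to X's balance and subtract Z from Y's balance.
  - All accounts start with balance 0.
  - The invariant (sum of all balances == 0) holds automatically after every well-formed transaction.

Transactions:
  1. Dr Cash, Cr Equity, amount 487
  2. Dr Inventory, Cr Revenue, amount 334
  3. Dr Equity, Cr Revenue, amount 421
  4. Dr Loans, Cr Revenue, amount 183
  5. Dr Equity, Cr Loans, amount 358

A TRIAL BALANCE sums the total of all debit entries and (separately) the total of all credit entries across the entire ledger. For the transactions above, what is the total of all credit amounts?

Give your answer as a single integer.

Txn 1: credit+=487
Txn 2: credit+=334
Txn 3: credit+=421
Txn 4: credit+=183
Txn 5: credit+=358
Total credits = 1783

Answer: 1783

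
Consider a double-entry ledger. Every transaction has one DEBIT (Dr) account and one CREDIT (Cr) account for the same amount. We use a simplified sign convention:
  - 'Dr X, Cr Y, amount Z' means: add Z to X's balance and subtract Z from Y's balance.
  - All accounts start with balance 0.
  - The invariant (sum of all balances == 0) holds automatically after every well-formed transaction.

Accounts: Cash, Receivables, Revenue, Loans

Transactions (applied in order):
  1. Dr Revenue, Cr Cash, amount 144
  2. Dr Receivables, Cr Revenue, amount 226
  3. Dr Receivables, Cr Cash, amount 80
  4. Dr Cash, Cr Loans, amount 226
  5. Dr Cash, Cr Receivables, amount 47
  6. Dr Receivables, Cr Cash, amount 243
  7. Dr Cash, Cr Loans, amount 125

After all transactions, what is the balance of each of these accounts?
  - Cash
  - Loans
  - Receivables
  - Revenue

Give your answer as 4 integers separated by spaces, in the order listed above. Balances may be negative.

After txn 1 (Dr Revenue, Cr Cash, amount 144): Cash=-144 Revenue=144
After txn 2 (Dr Receivables, Cr Revenue, amount 226): Cash=-144 Receivables=226 Revenue=-82
After txn 3 (Dr Receivables, Cr Cash, amount 80): Cash=-224 Receivables=306 Revenue=-82
After txn 4 (Dr Cash, Cr Loans, amount 226): Cash=2 Loans=-226 Receivables=306 Revenue=-82
After txn 5 (Dr Cash, Cr Receivables, amount 47): Cash=49 Loans=-226 Receivables=259 Revenue=-82
After txn 6 (Dr Receivables, Cr Cash, amount 243): Cash=-194 Loans=-226 Receivables=502 Revenue=-82
After txn 7 (Dr Cash, Cr Loans, amount 125): Cash=-69 Loans=-351 Receivables=502 Revenue=-82

Answer: -69 -351 502 -82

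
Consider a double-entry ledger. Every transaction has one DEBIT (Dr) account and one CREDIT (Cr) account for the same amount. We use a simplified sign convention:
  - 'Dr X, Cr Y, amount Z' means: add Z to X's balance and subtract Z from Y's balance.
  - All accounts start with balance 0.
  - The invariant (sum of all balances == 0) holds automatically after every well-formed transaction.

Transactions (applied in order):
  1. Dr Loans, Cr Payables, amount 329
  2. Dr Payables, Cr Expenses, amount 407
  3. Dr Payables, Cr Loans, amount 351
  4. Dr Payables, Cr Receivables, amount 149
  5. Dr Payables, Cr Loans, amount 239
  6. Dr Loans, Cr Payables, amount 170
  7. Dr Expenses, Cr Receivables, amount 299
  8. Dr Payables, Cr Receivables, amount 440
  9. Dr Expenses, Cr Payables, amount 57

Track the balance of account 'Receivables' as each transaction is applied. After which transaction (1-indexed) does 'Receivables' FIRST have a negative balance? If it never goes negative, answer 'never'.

Answer: 4

Derivation:
After txn 1: Receivables=0
After txn 2: Receivables=0
After txn 3: Receivables=0
After txn 4: Receivables=-149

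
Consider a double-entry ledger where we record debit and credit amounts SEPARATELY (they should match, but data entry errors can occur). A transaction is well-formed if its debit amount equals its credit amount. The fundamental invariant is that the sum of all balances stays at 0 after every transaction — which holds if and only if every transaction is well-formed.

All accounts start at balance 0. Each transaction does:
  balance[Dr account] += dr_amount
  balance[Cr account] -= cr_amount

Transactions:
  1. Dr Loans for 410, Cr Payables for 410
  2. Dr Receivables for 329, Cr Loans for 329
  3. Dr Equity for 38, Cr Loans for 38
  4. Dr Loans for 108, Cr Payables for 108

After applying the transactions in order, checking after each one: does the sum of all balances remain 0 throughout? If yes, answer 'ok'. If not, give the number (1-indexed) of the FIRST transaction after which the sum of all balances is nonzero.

After txn 1: dr=410 cr=410 sum_balances=0
After txn 2: dr=329 cr=329 sum_balances=0
After txn 3: dr=38 cr=38 sum_balances=0
After txn 4: dr=108 cr=108 sum_balances=0

Answer: ok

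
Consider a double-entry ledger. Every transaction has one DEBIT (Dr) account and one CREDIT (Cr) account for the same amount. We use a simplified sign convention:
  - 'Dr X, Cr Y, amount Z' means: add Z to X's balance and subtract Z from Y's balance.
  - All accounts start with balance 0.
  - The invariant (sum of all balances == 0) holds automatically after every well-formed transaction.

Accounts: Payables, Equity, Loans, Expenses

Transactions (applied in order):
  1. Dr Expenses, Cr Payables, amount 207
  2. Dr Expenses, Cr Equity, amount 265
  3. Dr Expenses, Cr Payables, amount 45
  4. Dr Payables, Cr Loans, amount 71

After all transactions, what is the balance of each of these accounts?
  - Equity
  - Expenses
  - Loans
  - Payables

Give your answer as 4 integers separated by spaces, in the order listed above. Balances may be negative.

After txn 1 (Dr Expenses, Cr Payables, amount 207): Expenses=207 Payables=-207
After txn 2 (Dr Expenses, Cr Equity, amount 265): Equity=-265 Expenses=472 Payables=-207
After txn 3 (Dr Expenses, Cr Payables, amount 45): Equity=-265 Expenses=517 Payables=-252
After txn 4 (Dr Payables, Cr Loans, amount 71): Equity=-265 Expenses=517 Loans=-71 Payables=-181

Answer: -265 517 -71 -181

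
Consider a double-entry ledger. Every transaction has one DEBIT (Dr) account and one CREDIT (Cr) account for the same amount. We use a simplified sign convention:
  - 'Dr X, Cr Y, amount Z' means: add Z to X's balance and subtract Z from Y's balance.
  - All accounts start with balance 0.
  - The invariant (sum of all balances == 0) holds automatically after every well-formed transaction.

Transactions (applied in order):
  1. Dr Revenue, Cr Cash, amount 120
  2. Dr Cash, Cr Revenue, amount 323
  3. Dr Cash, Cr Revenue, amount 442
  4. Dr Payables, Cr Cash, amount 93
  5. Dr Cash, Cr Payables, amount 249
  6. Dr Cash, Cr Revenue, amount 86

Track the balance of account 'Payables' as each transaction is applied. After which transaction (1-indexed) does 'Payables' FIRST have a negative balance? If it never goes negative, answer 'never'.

After txn 1: Payables=0
After txn 2: Payables=0
After txn 3: Payables=0
After txn 4: Payables=93
After txn 5: Payables=-156

Answer: 5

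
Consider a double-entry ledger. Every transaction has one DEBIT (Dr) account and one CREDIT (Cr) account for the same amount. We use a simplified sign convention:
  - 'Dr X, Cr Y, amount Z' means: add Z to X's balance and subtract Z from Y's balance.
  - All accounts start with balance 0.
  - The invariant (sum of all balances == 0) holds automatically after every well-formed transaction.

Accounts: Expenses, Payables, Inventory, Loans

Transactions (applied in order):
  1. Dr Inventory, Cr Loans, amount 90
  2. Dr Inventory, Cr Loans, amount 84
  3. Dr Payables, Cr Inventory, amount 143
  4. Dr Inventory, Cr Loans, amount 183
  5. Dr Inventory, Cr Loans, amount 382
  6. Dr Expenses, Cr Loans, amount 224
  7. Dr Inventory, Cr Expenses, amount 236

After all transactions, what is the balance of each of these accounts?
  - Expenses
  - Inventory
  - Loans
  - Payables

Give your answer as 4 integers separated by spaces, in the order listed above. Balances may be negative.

After txn 1 (Dr Inventory, Cr Loans, amount 90): Inventory=90 Loans=-90
After txn 2 (Dr Inventory, Cr Loans, amount 84): Inventory=174 Loans=-174
After txn 3 (Dr Payables, Cr Inventory, amount 143): Inventory=31 Loans=-174 Payables=143
After txn 4 (Dr Inventory, Cr Loans, amount 183): Inventory=214 Loans=-357 Payables=143
After txn 5 (Dr Inventory, Cr Loans, amount 382): Inventory=596 Loans=-739 Payables=143
After txn 6 (Dr Expenses, Cr Loans, amount 224): Expenses=224 Inventory=596 Loans=-963 Payables=143
After txn 7 (Dr Inventory, Cr Expenses, amount 236): Expenses=-12 Inventory=832 Loans=-963 Payables=143

Answer: -12 832 -963 143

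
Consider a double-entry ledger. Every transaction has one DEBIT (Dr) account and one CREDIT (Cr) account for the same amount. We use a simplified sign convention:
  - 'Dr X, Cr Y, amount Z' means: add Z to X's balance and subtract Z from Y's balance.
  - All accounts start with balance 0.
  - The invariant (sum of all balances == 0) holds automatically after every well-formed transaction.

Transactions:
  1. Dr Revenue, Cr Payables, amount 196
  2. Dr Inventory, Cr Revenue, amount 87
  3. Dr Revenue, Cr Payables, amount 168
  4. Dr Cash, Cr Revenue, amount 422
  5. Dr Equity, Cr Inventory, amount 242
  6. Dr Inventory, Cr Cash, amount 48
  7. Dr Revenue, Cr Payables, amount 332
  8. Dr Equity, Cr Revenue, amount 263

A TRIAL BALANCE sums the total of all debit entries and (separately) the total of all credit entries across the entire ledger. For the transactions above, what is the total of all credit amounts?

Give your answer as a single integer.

Answer: 1758

Derivation:
Txn 1: credit+=196
Txn 2: credit+=87
Txn 3: credit+=168
Txn 4: credit+=422
Txn 5: credit+=242
Txn 6: credit+=48
Txn 7: credit+=332
Txn 8: credit+=263
Total credits = 1758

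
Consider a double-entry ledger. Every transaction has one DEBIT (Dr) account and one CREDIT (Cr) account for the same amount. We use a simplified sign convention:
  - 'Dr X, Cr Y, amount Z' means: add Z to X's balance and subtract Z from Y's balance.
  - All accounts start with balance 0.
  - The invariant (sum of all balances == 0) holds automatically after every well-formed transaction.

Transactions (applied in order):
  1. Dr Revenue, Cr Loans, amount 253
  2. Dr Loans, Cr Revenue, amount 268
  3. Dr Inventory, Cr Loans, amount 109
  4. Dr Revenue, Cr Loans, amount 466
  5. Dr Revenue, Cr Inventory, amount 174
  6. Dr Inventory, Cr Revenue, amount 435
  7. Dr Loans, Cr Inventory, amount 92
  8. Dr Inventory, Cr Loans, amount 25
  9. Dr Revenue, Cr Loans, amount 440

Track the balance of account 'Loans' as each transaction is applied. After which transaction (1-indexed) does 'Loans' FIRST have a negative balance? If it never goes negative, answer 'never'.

After txn 1: Loans=-253

Answer: 1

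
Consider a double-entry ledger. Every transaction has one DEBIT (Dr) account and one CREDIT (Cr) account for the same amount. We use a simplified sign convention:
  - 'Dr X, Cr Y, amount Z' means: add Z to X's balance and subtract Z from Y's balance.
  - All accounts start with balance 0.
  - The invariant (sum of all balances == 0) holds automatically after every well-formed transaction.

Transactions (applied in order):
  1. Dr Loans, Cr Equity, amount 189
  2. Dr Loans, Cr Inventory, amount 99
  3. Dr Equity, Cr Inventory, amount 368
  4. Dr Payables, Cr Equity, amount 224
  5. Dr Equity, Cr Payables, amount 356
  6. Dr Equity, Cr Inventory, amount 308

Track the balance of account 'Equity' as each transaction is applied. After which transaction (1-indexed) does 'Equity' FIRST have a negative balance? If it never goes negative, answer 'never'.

After txn 1: Equity=-189

Answer: 1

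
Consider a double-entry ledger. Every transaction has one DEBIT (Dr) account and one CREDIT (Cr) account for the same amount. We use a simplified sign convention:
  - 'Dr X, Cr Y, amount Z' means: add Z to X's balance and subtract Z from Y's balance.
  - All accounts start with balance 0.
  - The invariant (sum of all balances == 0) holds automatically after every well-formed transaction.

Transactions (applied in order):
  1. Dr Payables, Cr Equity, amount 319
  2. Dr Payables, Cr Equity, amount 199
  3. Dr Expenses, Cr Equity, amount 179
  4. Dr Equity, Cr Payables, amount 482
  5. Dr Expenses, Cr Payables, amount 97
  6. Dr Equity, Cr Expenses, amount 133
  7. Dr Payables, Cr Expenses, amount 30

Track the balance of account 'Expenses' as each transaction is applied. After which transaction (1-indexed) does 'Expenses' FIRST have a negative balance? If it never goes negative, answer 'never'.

Answer: never

Derivation:
After txn 1: Expenses=0
After txn 2: Expenses=0
After txn 3: Expenses=179
After txn 4: Expenses=179
After txn 5: Expenses=276
After txn 6: Expenses=143
After txn 7: Expenses=113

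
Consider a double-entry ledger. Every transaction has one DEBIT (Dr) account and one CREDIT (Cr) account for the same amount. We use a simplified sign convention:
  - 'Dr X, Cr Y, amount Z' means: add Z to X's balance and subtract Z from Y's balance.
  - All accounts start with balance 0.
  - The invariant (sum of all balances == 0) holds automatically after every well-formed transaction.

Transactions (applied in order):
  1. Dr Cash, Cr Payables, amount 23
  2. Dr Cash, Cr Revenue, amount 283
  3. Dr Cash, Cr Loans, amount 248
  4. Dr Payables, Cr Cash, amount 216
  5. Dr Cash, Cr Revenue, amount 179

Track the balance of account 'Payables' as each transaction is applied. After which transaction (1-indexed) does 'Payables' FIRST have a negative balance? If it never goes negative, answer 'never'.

Answer: 1

Derivation:
After txn 1: Payables=-23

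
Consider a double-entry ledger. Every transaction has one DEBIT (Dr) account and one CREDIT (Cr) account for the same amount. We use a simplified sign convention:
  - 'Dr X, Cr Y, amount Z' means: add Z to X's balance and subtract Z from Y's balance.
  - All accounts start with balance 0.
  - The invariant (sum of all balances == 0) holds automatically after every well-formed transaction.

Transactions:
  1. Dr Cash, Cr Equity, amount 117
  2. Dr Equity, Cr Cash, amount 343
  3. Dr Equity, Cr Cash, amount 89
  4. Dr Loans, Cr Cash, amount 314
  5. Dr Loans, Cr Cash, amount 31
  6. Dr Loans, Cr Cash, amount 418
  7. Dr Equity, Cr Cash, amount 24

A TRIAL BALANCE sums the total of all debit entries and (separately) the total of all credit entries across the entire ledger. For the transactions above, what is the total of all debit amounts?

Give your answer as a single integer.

Txn 1: debit+=117
Txn 2: debit+=343
Txn 3: debit+=89
Txn 4: debit+=314
Txn 5: debit+=31
Txn 6: debit+=418
Txn 7: debit+=24
Total debits = 1336

Answer: 1336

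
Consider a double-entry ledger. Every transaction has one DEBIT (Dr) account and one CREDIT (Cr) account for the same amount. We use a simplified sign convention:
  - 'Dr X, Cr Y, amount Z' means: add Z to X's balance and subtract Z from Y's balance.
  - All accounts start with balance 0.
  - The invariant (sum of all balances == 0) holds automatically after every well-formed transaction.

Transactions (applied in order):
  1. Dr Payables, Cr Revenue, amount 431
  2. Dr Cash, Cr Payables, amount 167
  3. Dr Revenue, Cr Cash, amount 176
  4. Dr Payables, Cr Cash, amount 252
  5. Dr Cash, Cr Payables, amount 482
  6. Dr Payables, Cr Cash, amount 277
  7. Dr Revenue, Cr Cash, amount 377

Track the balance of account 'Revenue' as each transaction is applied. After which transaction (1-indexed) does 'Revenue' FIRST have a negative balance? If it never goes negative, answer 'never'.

Answer: 1

Derivation:
After txn 1: Revenue=-431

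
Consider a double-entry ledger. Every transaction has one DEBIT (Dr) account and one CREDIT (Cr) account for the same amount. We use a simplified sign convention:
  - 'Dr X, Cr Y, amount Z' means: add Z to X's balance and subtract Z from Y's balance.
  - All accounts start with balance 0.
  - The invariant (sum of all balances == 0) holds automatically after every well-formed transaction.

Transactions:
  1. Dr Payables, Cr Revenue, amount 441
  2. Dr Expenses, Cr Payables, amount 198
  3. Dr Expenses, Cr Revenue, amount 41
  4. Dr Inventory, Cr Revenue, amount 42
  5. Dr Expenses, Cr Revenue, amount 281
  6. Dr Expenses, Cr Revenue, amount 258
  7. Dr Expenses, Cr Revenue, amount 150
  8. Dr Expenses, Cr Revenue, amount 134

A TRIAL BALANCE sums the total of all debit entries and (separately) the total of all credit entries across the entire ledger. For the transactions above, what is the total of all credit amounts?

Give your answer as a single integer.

Txn 1: credit+=441
Txn 2: credit+=198
Txn 3: credit+=41
Txn 4: credit+=42
Txn 5: credit+=281
Txn 6: credit+=258
Txn 7: credit+=150
Txn 8: credit+=134
Total credits = 1545

Answer: 1545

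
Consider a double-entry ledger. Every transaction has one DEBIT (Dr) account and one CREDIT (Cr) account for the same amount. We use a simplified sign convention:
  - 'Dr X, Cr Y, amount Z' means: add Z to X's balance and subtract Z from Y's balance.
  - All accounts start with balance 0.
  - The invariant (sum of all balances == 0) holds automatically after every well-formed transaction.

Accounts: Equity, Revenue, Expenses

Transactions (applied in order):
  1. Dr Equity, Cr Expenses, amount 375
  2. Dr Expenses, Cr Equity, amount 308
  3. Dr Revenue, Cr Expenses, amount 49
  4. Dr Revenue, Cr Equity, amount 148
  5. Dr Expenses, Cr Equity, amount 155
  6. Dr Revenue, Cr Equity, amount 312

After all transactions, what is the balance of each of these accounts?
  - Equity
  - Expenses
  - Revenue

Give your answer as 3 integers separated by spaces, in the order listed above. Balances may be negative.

After txn 1 (Dr Equity, Cr Expenses, amount 375): Equity=375 Expenses=-375
After txn 2 (Dr Expenses, Cr Equity, amount 308): Equity=67 Expenses=-67
After txn 3 (Dr Revenue, Cr Expenses, amount 49): Equity=67 Expenses=-116 Revenue=49
After txn 4 (Dr Revenue, Cr Equity, amount 148): Equity=-81 Expenses=-116 Revenue=197
After txn 5 (Dr Expenses, Cr Equity, amount 155): Equity=-236 Expenses=39 Revenue=197
After txn 6 (Dr Revenue, Cr Equity, amount 312): Equity=-548 Expenses=39 Revenue=509

Answer: -548 39 509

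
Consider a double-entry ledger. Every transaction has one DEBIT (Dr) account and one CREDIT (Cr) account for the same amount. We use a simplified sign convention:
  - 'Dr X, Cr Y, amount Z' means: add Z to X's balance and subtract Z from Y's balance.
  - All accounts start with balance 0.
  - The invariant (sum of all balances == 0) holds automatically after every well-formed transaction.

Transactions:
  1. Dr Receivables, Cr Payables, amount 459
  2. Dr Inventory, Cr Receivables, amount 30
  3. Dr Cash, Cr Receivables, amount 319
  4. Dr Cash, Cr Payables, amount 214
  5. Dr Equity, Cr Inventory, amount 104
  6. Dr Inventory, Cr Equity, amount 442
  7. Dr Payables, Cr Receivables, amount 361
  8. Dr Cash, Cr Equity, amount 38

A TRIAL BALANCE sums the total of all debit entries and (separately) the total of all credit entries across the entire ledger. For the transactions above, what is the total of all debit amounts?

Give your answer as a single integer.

Answer: 1967

Derivation:
Txn 1: debit+=459
Txn 2: debit+=30
Txn 3: debit+=319
Txn 4: debit+=214
Txn 5: debit+=104
Txn 6: debit+=442
Txn 7: debit+=361
Txn 8: debit+=38
Total debits = 1967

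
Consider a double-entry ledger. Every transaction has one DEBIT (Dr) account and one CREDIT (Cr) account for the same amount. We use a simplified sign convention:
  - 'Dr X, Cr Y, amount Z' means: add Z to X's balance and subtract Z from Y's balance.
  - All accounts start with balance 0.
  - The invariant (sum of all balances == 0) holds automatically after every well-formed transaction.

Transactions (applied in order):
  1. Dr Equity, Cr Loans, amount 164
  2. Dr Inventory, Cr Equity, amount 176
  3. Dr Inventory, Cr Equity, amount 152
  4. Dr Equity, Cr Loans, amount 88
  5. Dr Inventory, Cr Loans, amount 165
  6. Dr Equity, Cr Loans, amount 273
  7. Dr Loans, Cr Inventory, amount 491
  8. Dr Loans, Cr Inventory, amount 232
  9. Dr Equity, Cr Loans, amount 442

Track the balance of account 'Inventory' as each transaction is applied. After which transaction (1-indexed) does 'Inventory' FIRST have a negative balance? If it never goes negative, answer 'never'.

Answer: 8

Derivation:
After txn 1: Inventory=0
After txn 2: Inventory=176
After txn 3: Inventory=328
After txn 4: Inventory=328
After txn 5: Inventory=493
After txn 6: Inventory=493
After txn 7: Inventory=2
After txn 8: Inventory=-230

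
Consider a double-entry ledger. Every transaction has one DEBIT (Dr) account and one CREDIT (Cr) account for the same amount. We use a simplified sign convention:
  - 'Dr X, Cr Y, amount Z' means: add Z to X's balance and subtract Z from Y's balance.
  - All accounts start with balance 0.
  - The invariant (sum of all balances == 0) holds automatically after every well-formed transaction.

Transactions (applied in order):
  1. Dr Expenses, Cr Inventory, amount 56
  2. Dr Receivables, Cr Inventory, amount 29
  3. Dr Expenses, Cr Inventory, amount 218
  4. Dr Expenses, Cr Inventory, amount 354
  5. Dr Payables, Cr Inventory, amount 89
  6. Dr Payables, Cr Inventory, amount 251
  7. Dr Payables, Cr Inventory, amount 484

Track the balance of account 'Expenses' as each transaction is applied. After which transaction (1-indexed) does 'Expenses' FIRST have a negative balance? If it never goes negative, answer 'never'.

Answer: never

Derivation:
After txn 1: Expenses=56
After txn 2: Expenses=56
After txn 3: Expenses=274
After txn 4: Expenses=628
After txn 5: Expenses=628
After txn 6: Expenses=628
After txn 7: Expenses=628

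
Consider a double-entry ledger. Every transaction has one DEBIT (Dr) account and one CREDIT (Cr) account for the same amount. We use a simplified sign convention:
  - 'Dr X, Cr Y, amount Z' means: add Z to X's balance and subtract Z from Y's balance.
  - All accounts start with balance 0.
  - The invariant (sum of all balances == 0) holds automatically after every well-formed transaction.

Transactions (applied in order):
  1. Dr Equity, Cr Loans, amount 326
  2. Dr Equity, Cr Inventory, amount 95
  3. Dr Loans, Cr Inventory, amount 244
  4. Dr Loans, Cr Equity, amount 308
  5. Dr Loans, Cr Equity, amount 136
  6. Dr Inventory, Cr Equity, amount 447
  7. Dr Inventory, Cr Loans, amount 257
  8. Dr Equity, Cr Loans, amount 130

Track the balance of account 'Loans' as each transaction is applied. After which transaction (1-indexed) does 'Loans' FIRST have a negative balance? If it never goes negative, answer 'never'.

Answer: 1

Derivation:
After txn 1: Loans=-326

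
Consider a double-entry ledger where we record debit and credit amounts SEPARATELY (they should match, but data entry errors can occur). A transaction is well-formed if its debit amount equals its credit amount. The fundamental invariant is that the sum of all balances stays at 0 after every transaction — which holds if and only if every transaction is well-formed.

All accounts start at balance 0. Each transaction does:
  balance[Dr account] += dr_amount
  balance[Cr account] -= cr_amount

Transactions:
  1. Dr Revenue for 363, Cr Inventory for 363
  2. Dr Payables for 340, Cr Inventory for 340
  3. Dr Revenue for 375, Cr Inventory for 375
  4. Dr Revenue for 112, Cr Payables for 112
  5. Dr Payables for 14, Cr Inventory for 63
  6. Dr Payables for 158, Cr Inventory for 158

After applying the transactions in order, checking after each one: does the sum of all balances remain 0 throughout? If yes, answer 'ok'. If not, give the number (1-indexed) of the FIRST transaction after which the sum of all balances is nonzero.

Answer: 5

Derivation:
After txn 1: dr=363 cr=363 sum_balances=0
After txn 2: dr=340 cr=340 sum_balances=0
After txn 3: dr=375 cr=375 sum_balances=0
After txn 4: dr=112 cr=112 sum_balances=0
After txn 5: dr=14 cr=63 sum_balances=-49
After txn 6: dr=158 cr=158 sum_balances=-49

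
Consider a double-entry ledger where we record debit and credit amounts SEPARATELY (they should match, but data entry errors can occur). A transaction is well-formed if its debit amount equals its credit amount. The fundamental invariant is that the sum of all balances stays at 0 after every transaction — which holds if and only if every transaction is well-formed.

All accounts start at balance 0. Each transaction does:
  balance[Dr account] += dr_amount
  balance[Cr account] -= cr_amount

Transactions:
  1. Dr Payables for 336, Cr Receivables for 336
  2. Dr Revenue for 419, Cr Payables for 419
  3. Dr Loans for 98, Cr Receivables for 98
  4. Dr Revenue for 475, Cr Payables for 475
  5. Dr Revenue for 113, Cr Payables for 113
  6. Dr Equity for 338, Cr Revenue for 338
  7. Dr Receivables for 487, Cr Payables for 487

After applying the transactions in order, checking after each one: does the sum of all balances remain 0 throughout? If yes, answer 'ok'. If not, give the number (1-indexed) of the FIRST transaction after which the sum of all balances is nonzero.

After txn 1: dr=336 cr=336 sum_balances=0
After txn 2: dr=419 cr=419 sum_balances=0
After txn 3: dr=98 cr=98 sum_balances=0
After txn 4: dr=475 cr=475 sum_balances=0
After txn 5: dr=113 cr=113 sum_balances=0
After txn 6: dr=338 cr=338 sum_balances=0
After txn 7: dr=487 cr=487 sum_balances=0

Answer: ok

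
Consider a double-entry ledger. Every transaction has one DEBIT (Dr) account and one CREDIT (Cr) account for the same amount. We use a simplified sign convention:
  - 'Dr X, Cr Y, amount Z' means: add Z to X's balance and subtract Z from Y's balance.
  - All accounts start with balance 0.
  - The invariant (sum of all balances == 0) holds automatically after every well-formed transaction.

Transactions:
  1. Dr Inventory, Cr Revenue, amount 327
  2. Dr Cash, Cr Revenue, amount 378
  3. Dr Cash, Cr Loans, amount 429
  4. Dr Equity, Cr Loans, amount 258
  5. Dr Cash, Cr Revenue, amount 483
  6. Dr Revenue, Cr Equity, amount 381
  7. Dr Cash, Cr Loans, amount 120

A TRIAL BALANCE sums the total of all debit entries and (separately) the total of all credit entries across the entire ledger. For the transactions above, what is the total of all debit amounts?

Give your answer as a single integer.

Answer: 2376

Derivation:
Txn 1: debit+=327
Txn 2: debit+=378
Txn 3: debit+=429
Txn 4: debit+=258
Txn 5: debit+=483
Txn 6: debit+=381
Txn 7: debit+=120
Total debits = 2376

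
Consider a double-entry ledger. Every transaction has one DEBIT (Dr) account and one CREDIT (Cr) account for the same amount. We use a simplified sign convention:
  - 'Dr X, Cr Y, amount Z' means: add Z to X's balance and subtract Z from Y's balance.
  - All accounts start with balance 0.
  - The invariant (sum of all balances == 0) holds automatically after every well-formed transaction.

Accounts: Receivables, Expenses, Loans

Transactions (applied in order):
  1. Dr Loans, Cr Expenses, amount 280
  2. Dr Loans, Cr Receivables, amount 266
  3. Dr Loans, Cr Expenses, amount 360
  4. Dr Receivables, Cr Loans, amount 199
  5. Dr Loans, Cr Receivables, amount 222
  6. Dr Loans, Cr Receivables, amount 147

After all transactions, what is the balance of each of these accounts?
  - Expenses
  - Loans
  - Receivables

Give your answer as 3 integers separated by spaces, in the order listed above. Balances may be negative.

After txn 1 (Dr Loans, Cr Expenses, amount 280): Expenses=-280 Loans=280
After txn 2 (Dr Loans, Cr Receivables, amount 266): Expenses=-280 Loans=546 Receivables=-266
After txn 3 (Dr Loans, Cr Expenses, amount 360): Expenses=-640 Loans=906 Receivables=-266
After txn 4 (Dr Receivables, Cr Loans, amount 199): Expenses=-640 Loans=707 Receivables=-67
After txn 5 (Dr Loans, Cr Receivables, amount 222): Expenses=-640 Loans=929 Receivables=-289
After txn 6 (Dr Loans, Cr Receivables, amount 147): Expenses=-640 Loans=1076 Receivables=-436

Answer: -640 1076 -436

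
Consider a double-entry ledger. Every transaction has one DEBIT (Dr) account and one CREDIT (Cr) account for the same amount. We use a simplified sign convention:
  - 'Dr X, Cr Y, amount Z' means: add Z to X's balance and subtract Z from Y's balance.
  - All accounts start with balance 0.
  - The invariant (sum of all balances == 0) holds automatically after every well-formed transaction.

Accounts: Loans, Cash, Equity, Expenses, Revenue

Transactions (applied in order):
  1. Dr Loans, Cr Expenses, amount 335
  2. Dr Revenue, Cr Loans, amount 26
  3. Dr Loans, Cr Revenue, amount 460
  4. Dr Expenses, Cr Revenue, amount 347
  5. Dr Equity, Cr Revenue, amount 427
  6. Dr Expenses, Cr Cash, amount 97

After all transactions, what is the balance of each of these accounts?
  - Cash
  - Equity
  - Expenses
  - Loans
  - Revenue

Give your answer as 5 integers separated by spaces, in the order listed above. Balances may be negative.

After txn 1 (Dr Loans, Cr Expenses, amount 335): Expenses=-335 Loans=335
After txn 2 (Dr Revenue, Cr Loans, amount 26): Expenses=-335 Loans=309 Revenue=26
After txn 3 (Dr Loans, Cr Revenue, amount 460): Expenses=-335 Loans=769 Revenue=-434
After txn 4 (Dr Expenses, Cr Revenue, amount 347): Expenses=12 Loans=769 Revenue=-781
After txn 5 (Dr Equity, Cr Revenue, amount 427): Equity=427 Expenses=12 Loans=769 Revenue=-1208
After txn 6 (Dr Expenses, Cr Cash, amount 97): Cash=-97 Equity=427 Expenses=109 Loans=769 Revenue=-1208

Answer: -97 427 109 769 -1208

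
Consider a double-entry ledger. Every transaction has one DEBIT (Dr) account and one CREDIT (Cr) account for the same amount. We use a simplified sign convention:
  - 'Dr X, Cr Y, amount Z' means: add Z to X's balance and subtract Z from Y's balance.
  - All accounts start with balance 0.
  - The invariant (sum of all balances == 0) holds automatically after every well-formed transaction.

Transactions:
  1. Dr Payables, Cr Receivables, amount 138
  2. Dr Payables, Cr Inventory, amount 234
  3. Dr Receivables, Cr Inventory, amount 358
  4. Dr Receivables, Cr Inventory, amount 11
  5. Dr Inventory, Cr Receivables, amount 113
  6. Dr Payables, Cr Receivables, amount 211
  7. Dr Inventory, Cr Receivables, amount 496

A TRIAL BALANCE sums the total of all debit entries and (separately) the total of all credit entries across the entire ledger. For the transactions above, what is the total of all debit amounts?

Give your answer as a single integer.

Txn 1: debit+=138
Txn 2: debit+=234
Txn 3: debit+=358
Txn 4: debit+=11
Txn 5: debit+=113
Txn 6: debit+=211
Txn 7: debit+=496
Total debits = 1561

Answer: 1561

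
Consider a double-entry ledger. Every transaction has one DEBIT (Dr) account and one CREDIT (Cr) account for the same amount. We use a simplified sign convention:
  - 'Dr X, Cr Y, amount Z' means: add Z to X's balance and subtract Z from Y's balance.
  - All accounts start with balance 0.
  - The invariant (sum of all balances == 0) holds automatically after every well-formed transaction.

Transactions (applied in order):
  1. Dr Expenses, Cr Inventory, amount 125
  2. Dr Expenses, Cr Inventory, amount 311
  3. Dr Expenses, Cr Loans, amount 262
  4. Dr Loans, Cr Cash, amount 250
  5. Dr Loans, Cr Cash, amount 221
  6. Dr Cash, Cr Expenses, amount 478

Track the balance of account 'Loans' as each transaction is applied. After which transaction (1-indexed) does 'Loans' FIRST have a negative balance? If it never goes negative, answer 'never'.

After txn 1: Loans=0
After txn 2: Loans=0
After txn 3: Loans=-262

Answer: 3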